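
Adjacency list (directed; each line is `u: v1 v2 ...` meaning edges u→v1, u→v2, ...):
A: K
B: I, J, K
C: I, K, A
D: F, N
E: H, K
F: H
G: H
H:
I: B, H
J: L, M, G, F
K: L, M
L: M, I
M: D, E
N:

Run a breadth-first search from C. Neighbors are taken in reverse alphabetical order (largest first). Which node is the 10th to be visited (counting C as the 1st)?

Visit C; enqueue K, I, A → queue [K, I, A]
Visit K; enqueue M, L → queue [I, A, M, L]
Visit I; enqueue H, B → queue [A, M, L, H, B]
Visit A → queue [M, L, H, B]
Visit M; enqueue E, D → queue [L, H, B, E, D]
Visit L → queue [H, B, E, D]
Visit H → queue [B, E, D]
Visit B; enqueue J → queue [E, D, J]
Visit E → queue [D, J]
Visit D; enqueue N, F → queue [J, N, F]
Visit J; enqueue G → queue [N, F, G]
Visit N → queue [F, G]
Visit F → queue [G]
Visit G → queue []

Visit order: C, K, I, A, M, L, H, B, E, D, J, N, F, G

D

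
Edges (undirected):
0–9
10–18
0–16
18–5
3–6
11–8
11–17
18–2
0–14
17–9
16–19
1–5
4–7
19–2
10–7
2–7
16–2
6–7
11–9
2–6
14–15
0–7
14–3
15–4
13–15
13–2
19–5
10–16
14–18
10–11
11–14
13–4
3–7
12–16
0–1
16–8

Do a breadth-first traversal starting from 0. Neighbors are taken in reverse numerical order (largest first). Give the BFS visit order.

0 -> 16 -> 14 -> 9 -> 7 -> 1 -> 19 -> 12 -> 10 -> 8 -> 2 -> 18 -> 15 -> 11 -> 3 -> 17 -> 6 -> 4 -> 5 -> 13

Visit 0; enqueue 16, 14, 9, 7, 1 → queue [16, 14, 9, 7, 1]
Visit 16; enqueue 19, 12, 10, 8, 2 → queue [14, 9, 7, 1, 19, 12, 10, 8, 2]
Visit 14; enqueue 18, 15, 11, 3 → queue [9, 7, 1, 19, 12, 10, 8, 2, 18, 15, 11, 3]
Visit 9; enqueue 17 → queue [7, 1, 19, 12, 10, 8, 2, 18, 15, 11, 3, 17]
Visit 7; enqueue 6, 4 → queue [1, 19, 12, 10, 8, 2, 18, 15, 11, 3, 17, 6, 4]
Visit 1; enqueue 5 → queue [19, 12, 10, 8, 2, 18, 15, 11, 3, 17, 6, 4, 5]
Visit 19 → queue [12, 10, 8, 2, 18, 15, 11, 3, 17, 6, 4, 5]
Visit 12 → queue [10, 8, 2, 18, 15, 11, 3, 17, 6, 4, 5]
Visit 10 → queue [8, 2, 18, 15, 11, 3, 17, 6, 4, 5]
Visit 8 → queue [2, 18, 15, 11, 3, 17, 6, 4, 5]
Visit 2; enqueue 13 → queue [18, 15, 11, 3, 17, 6, 4, 5, 13]
Visit 18 → queue [15, 11, 3, 17, 6, 4, 5, 13]
Visit 15 → queue [11, 3, 17, 6, 4, 5, 13]
Visit 11 → queue [3, 17, 6, 4, 5, 13]
Visit 3 → queue [17, 6, 4, 5, 13]
Visit 17 → queue [6, 4, 5, 13]
Visit 6 → queue [4, 5, 13]
Visit 4 → queue [5, 13]
Visit 5 → queue [13]
Visit 13 → queue []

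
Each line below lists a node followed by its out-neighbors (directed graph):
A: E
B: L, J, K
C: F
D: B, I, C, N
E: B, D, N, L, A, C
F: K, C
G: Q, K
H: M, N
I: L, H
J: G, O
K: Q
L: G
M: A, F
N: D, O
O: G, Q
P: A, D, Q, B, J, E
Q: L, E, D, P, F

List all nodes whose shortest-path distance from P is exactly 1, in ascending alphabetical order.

Level 0: P
Level 1: A, B, D, E, J, Q
Level 2: C, F, G, I, K, L, N, O
Level 3: H
Level 4: M

A, B, D, E, J, Q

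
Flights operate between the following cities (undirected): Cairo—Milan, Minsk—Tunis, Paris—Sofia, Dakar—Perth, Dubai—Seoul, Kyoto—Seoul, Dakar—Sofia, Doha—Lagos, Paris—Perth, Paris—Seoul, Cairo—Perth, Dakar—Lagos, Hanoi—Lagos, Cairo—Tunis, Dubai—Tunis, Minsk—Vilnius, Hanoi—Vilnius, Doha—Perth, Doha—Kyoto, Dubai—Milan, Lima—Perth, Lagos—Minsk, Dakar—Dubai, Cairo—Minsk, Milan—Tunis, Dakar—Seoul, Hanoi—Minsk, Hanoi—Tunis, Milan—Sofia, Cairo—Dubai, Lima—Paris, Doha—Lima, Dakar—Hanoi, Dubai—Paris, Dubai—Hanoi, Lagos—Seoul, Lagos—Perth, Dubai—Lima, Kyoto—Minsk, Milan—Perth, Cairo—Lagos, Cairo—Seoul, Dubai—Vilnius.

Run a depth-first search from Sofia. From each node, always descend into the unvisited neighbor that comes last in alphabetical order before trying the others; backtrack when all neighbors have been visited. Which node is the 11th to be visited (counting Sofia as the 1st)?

Dubai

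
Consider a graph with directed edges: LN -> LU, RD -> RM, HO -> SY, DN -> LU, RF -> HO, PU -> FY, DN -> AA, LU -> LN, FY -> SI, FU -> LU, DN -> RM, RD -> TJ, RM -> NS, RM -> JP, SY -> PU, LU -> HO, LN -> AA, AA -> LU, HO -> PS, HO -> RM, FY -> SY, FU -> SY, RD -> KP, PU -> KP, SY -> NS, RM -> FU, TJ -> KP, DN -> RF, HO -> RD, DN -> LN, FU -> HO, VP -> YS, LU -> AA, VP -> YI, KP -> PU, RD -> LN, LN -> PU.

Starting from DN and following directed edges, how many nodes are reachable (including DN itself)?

18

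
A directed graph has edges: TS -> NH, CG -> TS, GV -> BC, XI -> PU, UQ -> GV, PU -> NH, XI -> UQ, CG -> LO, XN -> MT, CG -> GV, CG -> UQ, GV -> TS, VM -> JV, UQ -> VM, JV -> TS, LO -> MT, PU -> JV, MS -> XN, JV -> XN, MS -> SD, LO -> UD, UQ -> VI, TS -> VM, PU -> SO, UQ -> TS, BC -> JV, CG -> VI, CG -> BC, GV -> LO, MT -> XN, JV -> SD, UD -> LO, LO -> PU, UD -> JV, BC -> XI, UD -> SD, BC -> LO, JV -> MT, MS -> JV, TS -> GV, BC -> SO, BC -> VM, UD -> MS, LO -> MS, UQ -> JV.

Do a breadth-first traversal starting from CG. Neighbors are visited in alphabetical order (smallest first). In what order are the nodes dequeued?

CG, BC, GV, LO, TS, UQ, VI, JV, SO, VM, XI, MS, MT, PU, UD, NH, SD, XN

Visit CG; enqueue BC, GV, LO, TS, UQ, VI → queue [BC, GV, LO, TS, UQ, VI]
Visit BC; enqueue JV, SO, VM, XI → queue [GV, LO, TS, UQ, VI, JV, SO, VM, XI]
Visit GV → queue [LO, TS, UQ, VI, JV, SO, VM, XI]
Visit LO; enqueue MS, MT, PU, UD → queue [TS, UQ, VI, JV, SO, VM, XI, MS, MT, PU, UD]
Visit TS; enqueue NH → queue [UQ, VI, JV, SO, VM, XI, MS, MT, PU, UD, NH]
Visit UQ → queue [VI, JV, SO, VM, XI, MS, MT, PU, UD, NH]
Visit VI → queue [JV, SO, VM, XI, MS, MT, PU, UD, NH]
Visit JV; enqueue SD, XN → queue [SO, VM, XI, MS, MT, PU, UD, NH, SD, XN]
Visit SO → queue [VM, XI, MS, MT, PU, UD, NH, SD, XN]
Visit VM → queue [XI, MS, MT, PU, UD, NH, SD, XN]
Visit XI → queue [MS, MT, PU, UD, NH, SD, XN]
Visit MS → queue [MT, PU, UD, NH, SD, XN]
Visit MT → queue [PU, UD, NH, SD, XN]
Visit PU → queue [UD, NH, SD, XN]
Visit UD → queue [NH, SD, XN]
Visit NH → queue [SD, XN]
Visit SD → queue [XN]
Visit XN → queue []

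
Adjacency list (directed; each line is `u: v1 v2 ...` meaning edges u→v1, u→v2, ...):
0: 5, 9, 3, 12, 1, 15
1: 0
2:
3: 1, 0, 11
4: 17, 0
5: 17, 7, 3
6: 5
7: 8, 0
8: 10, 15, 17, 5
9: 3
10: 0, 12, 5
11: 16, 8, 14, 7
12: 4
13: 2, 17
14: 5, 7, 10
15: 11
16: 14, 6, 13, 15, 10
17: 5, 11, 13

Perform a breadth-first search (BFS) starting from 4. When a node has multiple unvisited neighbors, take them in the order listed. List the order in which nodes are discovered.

Visit 4; enqueue 17, 0 → queue [17, 0]
Visit 17; enqueue 5, 11, 13 → queue [0, 5, 11, 13]
Visit 0; enqueue 9, 3, 12, 1, 15 → queue [5, 11, 13, 9, 3, 12, 1, 15]
Visit 5; enqueue 7 → queue [11, 13, 9, 3, 12, 1, 15, 7]
Visit 11; enqueue 16, 8, 14 → queue [13, 9, 3, 12, 1, 15, 7, 16, 8, 14]
Visit 13; enqueue 2 → queue [9, 3, 12, 1, 15, 7, 16, 8, 14, 2]
Visit 9 → queue [3, 12, 1, 15, 7, 16, 8, 14, 2]
Visit 3 → queue [12, 1, 15, 7, 16, 8, 14, 2]
Visit 12 → queue [1, 15, 7, 16, 8, 14, 2]
Visit 1 → queue [15, 7, 16, 8, 14, 2]
Visit 15 → queue [7, 16, 8, 14, 2]
Visit 7 → queue [16, 8, 14, 2]
Visit 16; enqueue 6, 10 → queue [8, 14, 2, 6, 10]
Visit 8 → queue [14, 2, 6, 10]
Visit 14 → queue [2, 6, 10]
Visit 2 → queue [6, 10]
Visit 6 → queue [10]
Visit 10 → queue []

4 17 0 5 11 13 9 3 12 1 15 7 16 8 14 2 6 10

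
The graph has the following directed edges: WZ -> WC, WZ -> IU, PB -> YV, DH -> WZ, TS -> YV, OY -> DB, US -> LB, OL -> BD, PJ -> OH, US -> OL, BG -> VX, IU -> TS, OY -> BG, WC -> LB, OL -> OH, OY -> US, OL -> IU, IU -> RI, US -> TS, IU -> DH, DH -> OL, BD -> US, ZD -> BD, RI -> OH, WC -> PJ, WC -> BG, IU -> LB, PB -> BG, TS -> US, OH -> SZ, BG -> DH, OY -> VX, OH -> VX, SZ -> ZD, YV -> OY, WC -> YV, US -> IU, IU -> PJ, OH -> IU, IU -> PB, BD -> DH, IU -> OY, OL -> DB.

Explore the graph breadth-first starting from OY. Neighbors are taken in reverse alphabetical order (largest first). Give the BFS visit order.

OY, VX, US, DB, BG, TS, OL, LB, IU, DH, YV, OH, BD, RI, PJ, PB, WZ, SZ, WC, ZD

Visit OY; enqueue VX, US, DB, BG → queue [VX, US, DB, BG]
Visit VX → queue [US, DB, BG]
Visit US; enqueue TS, OL, LB, IU → queue [DB, BG, TS, OL, LB, IU]
Visit DB → queue [BG, TS, OL, LB, IU]
Visit BG; enqueue DH → queue [TS, OL, LB, IU, DH]
Visit TS; enqueue YV → queue [OL, LB, IU, DH, YV]
Visit OL; enqueue OH, BD → queue [LB, IU, DH, YV, OH, BD]
Visit LB → queue [IU, DH, YV, OH, BD]
Visit IU; enqueue RI, PJ, PB → queue [DH, YV, OH, BD, RI, PJ, PB]
Visit DH; enqueue WZ → queue [YV, OH, BD, RI, PJ, PB, WZ]
Visit YV → queue [OH, BD, RI, PJ, PB, WZ]
Visit OH; enqueue SZ → queue [BD, RI, PJ, PB, WZ, SZ]
Visit BD → queue [RI, PJ, PB, WZ, SZ]
Visit RI → queue [PJ, PB, WZ, SZ]
Visit PJ → queue [PB, WZ, SZ]
Visit PB → queue [WZ, SZ]
Visit WZ; enqueue WC → queue [SZ, WC]
Visit SZ; enqueue ZD → queue [WC, ZD]
Visit WC → queue [ZD]
Visit ZD → queue []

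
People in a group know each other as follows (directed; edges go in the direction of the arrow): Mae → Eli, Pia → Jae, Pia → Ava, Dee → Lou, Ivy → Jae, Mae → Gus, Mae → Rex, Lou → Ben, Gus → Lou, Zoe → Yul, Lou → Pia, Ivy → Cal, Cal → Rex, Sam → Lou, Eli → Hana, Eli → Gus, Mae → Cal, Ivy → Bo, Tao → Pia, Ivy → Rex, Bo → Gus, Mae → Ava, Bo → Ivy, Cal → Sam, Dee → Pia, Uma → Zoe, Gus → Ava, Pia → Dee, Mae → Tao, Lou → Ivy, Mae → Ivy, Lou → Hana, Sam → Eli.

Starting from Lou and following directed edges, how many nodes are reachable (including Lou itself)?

14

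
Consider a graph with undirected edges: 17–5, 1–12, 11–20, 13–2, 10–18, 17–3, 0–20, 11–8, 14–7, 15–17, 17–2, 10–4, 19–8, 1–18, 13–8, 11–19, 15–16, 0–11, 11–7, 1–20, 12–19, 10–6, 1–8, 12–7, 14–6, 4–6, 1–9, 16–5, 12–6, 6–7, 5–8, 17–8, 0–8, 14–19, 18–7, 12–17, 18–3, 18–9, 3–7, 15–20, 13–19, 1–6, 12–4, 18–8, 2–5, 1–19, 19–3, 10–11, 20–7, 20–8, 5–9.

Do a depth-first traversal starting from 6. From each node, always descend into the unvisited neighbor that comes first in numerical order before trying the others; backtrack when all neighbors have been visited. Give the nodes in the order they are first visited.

6 → 1 → 8 → 0 → 11 → 7 → 3 → 17 → 2 → 5 → 9 → 18 → 10 → 4 → 12 → 19 → 13 → 14 → 16 → 15 → 20

Visit 6
6 → 1
1 → 8
8 → 0
0 → 11
11 → 7
7 → 3
3 → 17
17 → 2
2 → 5
5 → 9
9 → 18
18 → 10
10 → 4
4 → 12
12 → 19
19 → 13
19 → 14
5 → 16
16 → 15
15 → 20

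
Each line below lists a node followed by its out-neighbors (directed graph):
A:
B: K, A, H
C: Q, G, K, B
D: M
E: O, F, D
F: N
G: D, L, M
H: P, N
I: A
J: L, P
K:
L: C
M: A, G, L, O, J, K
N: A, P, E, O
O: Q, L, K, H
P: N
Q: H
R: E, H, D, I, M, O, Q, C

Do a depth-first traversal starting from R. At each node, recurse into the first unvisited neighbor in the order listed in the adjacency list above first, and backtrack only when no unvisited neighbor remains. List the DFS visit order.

Visit R
R → E
E → O
O → Q
Q → H
H → P
P → N
N → A
O → L
L → C
C → G
G → D
D → M
M → J
M → K
C → B
E → F
R → I

R, E, O, Q, H, P, N, A, L, C, G, D, M, J, K, B, F, I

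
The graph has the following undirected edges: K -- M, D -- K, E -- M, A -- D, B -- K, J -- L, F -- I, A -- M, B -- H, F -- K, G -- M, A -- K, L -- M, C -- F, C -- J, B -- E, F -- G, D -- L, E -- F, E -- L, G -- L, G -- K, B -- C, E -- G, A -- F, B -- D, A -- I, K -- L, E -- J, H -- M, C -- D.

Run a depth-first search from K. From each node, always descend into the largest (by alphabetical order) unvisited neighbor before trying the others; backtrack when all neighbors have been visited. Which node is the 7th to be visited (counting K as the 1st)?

F

Visit K
K → M
M → L
L → J
J → E
E → G
G → F
F → I
I → A
A → D
D → C
C → B
B → H

Visit order: K, M, L, J, E, G, F, I, A, D, C, B, H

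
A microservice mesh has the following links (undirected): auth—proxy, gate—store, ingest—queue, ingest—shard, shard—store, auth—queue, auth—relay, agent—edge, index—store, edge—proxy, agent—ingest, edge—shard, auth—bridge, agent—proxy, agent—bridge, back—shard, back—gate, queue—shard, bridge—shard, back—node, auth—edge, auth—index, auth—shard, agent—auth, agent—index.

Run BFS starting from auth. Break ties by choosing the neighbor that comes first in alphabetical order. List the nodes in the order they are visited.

auth agent bridge edge index proxy queue relay shard ingest store back gate node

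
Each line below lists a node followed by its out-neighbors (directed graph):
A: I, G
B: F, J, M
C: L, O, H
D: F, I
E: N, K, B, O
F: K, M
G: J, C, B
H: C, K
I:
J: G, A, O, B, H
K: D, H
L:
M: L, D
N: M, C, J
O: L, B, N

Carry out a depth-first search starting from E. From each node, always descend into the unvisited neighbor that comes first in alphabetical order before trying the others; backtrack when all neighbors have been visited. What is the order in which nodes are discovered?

E -> B -> F -> K -> D -> I -> H -> C -> L -> O -> N -> J -> A -> G -> M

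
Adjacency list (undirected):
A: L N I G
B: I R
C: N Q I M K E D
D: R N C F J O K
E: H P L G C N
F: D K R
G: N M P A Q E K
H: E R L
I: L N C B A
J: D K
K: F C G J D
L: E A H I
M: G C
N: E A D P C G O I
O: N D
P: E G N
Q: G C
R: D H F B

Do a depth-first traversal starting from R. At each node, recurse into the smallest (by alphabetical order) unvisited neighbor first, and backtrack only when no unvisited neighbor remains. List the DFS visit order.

R -> B -> I -> A -> G -> E -> C -> D -> F -> K -> J -> N -> O -> P -> M -> Q -> H -> L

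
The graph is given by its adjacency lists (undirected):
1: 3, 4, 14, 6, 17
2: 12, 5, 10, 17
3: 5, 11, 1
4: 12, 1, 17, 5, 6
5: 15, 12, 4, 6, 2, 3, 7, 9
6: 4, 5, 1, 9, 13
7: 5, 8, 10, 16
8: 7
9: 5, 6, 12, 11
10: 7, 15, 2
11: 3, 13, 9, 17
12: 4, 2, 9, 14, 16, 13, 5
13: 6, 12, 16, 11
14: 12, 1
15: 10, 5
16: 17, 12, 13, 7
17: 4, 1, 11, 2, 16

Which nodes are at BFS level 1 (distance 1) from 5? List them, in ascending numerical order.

2, 3, 4, 6, 7, 9, 12, 15

Level 0: 5
Level 1: 2, 3, 4, 6, 7, 9, 12, 15
Level 2: 1, 8, 10, 11, 13, 14, 16, 17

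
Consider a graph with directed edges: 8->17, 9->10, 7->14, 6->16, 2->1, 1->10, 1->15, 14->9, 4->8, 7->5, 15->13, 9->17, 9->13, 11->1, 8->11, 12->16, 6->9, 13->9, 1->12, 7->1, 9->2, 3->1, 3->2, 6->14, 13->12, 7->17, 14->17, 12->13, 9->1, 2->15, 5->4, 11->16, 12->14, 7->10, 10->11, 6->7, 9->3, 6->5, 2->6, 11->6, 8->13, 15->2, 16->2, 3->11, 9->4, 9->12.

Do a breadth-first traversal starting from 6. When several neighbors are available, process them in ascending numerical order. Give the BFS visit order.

Visit 6; enqueue 5, 7, 9, 14, 16 → queue [5, 7, 9, 14, 16]
Visit 5; enqueue 4 → queue [7, 9, 14, 16, 4]
Visit 7; enqueue 1, 10, 17 → queue [9, 14, 16, 4, 1, 10, 17]
Visit 9; enqueue 2, 3, 12, 13 → queue [14, 16, 4, 1, 10, 17, 2, 3, 12, 13]
Visit 14 → queue [16, 4, 1, 10, 17, 2, 3, 12, 13]
Visit 16 → queue [4, 1, 10, 17, 2, 3, 12, 13]
Visit 4; enqueue 8 → queue [1, 10, 17, 2, 3, 12, 13, 8]
Visit 1; enqueue 15 → queue [10, 17, 2, 3, 12, 13, 8, 15]
Visit 10; enqueue 11 → queue [17, 2, 3, 12, 13, 8, 15, 11]
Visit 17 → queue [2, 3, 12, 13, 8, 15, 11]
Visit 2 → queue [3, 12, 13, 8, 15, 11]
Visit 3 → queue [12, 13, 8, 15, 11]
Visit 12 → queue [13, 8, 15, 11]
Visit 13 → queue [8, 15, 11]
Visit 8 → queue [15, 11]
Visit 15 → queue [11]
Visit 11 → queue []

6 5 7 9 14 16 4 1 10 17 2 3 12 13 8 15 11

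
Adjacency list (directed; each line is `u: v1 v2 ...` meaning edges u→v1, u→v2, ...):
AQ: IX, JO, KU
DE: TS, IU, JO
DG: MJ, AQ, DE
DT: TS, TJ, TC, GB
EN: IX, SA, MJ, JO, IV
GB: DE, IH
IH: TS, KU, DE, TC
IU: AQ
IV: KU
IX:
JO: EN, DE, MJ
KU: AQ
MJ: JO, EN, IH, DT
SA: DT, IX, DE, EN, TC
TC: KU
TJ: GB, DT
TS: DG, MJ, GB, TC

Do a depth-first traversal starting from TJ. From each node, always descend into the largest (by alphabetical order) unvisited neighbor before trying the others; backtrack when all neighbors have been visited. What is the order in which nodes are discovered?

Visit TJ
TJ → GB
GB → IH
IH → TS
TS → TC
TC → KU
KU → AQ
AQ → JO
JO → MJ
MJ → EN
EN → SA
SA → IX
SA → DT
SA → DE
DE → IU
EN → IV
TS → DG

TJ GB IH TS TC KU AQ JO MJ EN SA IX DT DE IU IV DG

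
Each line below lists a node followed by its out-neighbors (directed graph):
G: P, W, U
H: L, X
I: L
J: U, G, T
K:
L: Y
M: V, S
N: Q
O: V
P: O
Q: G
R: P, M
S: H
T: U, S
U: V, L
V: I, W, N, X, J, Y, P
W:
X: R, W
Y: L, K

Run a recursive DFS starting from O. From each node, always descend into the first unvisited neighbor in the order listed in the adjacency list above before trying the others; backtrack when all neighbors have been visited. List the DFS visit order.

O, V, I, L, Y, K, W, N, Q, G, P, U, X, R, M, S, H, J, T

Visit O
O → V
V → I
I → L
L → Y
Y → K
V → W
V → N
N → Q
Q → G
G → P
G → U
V → X
X → R
R → M
M → S
S → H
V → J
J → T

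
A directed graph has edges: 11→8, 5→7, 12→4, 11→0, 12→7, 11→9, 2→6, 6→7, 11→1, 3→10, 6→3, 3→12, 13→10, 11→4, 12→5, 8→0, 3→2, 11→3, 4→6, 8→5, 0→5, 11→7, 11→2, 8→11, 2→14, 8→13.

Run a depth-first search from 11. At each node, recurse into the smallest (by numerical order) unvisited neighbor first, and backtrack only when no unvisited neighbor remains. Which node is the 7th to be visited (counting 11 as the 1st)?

Visit 11
11 → 0
0 → 5
5 → 7
11 → 1
11 → 2
2 → 6
6 → 3
3 → 10
3 → 12
12 → 4
2 → 14
11 → 8
8 → 13
11 → 9

Visit order: 11, 0, 5, 7, 1, 2, 6, 3, 10, 12, 4, 14, 8, 13, 9

6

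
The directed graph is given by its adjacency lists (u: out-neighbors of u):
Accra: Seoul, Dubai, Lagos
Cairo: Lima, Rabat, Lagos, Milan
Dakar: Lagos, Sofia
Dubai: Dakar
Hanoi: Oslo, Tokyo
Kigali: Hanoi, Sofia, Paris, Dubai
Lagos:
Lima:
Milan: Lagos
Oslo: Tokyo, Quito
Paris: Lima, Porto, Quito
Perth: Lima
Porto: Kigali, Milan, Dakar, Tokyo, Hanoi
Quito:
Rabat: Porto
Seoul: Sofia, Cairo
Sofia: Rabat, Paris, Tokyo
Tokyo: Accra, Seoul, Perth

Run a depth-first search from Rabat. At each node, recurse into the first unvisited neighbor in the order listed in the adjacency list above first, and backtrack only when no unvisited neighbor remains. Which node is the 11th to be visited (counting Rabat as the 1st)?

Lima

Visit Rabat
Rabat → Porto
Porto → Kigali
Kigali → Hanoi
Hanoi → Oslo
Oslo → Tokyo
Tokyo → Accra
Accra → Seoul
Seoul → Sofia
Sofia → Paris
Paris → Lima
Paris → Quito
Seoul → Cairo
Cairo → Lagos
Cairo → Milan
Accra → Dubai
Dubai → Dakar
Tokyo → Perth

Visit order: Rabat, Porto, Kigali, Hanoi, Oslo, Tokyo, Accra, Seoul, Sofia, Paris, Lima, Quito, Cairo, Lagos, Milan, Dubai, Dakar, Perth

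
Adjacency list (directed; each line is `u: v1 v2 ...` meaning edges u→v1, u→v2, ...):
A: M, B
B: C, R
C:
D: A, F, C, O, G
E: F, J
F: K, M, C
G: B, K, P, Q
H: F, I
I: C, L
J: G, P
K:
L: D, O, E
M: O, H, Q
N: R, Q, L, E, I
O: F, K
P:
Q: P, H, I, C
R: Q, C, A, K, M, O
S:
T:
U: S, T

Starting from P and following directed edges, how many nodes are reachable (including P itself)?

1

BFS from P visits: P
Reachable nodes: 1 of 21 total.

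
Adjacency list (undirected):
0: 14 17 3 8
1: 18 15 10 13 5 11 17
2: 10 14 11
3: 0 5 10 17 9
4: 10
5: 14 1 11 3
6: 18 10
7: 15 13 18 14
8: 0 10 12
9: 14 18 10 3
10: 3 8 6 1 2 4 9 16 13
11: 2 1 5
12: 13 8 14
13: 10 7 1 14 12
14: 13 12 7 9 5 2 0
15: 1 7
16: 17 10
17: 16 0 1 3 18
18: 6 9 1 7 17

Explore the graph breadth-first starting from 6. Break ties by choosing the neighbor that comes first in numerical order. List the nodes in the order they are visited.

Visit 6; enqueue 10, 18 → queue [10, 18]
Visit 10; enqueue 1, 2, 3, 4, 8, 9, 13, 16 → queue [18, 1, 2, 3, 4, 8, 9, 13, 16]
Visit 18; enqueue 7, 17 → queue [1, 2, 3, 4, 8, 9, 13, 16, 7, 17]
Visit 1; enqueue 5, 11, 15 → queue [2, 3, 4, 8, 9, 13, 16, 7, 17, 5, 11, 15]
Visit 2; enqueue 14 → queue [3, 4, 8, 9, 13, 16, 7, 17, 5, 11, 15, 14]
Visit 3; enqueue 0 → queue [4, 8, 9, 13, 16, 7, 17, 5, 11, 15, 14, 0]
Visit 4 → queue [8, 9, 13, 16, 7, 17, 5, 11, 15, 14, 0]
Visit 8; enqueue 12 → queue [9, 13, 16, 7, 17, 5, 11, 15, 14, 0, 12]
Visit 9 → queue [13, 16, 7, 17, 5, 11, 15, 14, 0, 12]
Visit 13 → queue [16, 7, 17, 5, 11, 15, 14, 0, 12]
Visit 16 → queue [7, 17, 5, 11, 15, 14, 0, 12]
Visit 7 → queue [17, 5, 11, 15, 14, 0, 12]
Visit 17 → queue [5, 11, 15, 14, 0, 12]
Visit 5 → queue [11, 15, 14, 0, 12]
Visit 11 → queue [15, 14, 0, 12]
Visit 15 → queue [14, 0, 12]
Visit 14 → queue [0, 12]
Visit 0 → queue [12]
Visit 12 → queue []

6 → 10 → 18 → 1 → 2 → 3 → 4 → 8 → 9 → 13 → 16 → 7 → 17 → 5 → 11 → 15 → 14 → 0 → 12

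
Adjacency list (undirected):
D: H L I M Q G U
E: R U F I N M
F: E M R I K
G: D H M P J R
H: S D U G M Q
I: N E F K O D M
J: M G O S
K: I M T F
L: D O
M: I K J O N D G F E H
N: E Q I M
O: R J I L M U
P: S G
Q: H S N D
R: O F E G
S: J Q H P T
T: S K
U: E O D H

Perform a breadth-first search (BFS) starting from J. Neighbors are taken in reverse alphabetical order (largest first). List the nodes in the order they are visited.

J, S, O, M, G, T, Q, P, H, U, R, L, I, N, K, F, E, D

Visit J; enqueue S, O, M, G → queue [S, O, M, G]
Visit S; enqueue T, Q, P, H → queue [O, M, G, T, Q, P, H]
Visit O; enqueue U, R, L, I → queue [M, G, T, Q, P, H, U, R, L, I]
Visit M; enqueue N, K, F, E, D → queue [G, T, Q, P, H, U, R, L, I, N, K, F, E, D]
Visit G → queue [T, Q, P, H, U, R, L, I, N, K, F, E, D]
Visit T → queue [Q, P, H, U, R, L, I, N, K, F, E, D]
Visit Q → queue [P, H, U, R, L, I, N, K, F, E, D]
Visit P → queue [H, U, R, L, I, N, K, F, E, D]
Visit H → queue [U, R, L, I, N, K, F, E, D]
Visit U → queue [R, L, I, N, K, F, E, D]
Visit R → queue [L, I, N, K, F, E, D]
Visit L → queue [I, N, K, F, E, D]
Visit I → queue [N, K, F, E, D]
Visit N → queue [K, F, E, D]
Visit K → queue [F, E, D]
Visit F → queue [E, D]
Visit E → queue [D]
Visit D → queue []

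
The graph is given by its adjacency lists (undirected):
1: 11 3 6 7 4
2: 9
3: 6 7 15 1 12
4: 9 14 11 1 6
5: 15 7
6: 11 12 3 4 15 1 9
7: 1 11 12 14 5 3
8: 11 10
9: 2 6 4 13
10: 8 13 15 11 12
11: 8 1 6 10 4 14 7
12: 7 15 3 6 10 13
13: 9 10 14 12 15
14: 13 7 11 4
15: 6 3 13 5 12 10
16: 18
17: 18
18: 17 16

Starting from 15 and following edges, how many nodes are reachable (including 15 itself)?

15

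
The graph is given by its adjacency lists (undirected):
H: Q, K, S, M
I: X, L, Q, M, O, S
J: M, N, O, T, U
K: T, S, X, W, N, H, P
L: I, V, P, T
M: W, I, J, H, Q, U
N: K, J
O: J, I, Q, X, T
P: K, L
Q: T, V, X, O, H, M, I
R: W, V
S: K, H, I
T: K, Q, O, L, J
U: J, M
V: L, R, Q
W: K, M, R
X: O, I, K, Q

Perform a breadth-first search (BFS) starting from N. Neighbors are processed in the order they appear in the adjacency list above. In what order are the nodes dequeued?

Visit N; enqueue K, J → queue [K, J]
Visit K; enqueue T, S, X, W, H, P → queue [J, T, S, X, W, H, P]
Visit J; enqueue M, O, U → queue [T, S, X, W, H, P, M, O, U]
Visit T; enqueue Q, L → queue [S, X, W, H, P, M, O, U, Q, L]
Visit S; enqueue I → queue [X, W, H, P, M, O, U, Q, L, I]
Visit X → queue [W, H, P, M, O, U, Q, L, I]
Visit W; enqueue R → queue [H, P, M, O, U, Q, L, I, R]
Visit H → queue [P, M, O, U, Q, L, I, R]
Visit P → queue [M, O, U, Q, L, I, R]
Visit M → queue [O, U, Q, L, I, R]
Visit O → queue [U, Q, L, I, R]
Visit U → queue [Q, L, I, R]
Visit Q; enqueue V → queue [L, I, R, V]
Visit L → queue [I, R, V]
Visit I → queue [R, V]
Visit R → queue [V]
Visit V → queue []

N K J T S X W H P M O U Q L I R V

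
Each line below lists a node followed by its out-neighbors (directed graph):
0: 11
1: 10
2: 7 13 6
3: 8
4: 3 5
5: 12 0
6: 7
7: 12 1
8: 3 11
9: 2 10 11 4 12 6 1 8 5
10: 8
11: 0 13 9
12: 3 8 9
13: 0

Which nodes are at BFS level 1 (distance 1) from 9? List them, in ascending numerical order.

Level 0: 9
Level 1: 1, 2, 4, 5, 6, 8, 10, 11, 12
Level 2: 0, 3, 7, 13

1, 2, 4, 5, 6, 8, 10, 11, 12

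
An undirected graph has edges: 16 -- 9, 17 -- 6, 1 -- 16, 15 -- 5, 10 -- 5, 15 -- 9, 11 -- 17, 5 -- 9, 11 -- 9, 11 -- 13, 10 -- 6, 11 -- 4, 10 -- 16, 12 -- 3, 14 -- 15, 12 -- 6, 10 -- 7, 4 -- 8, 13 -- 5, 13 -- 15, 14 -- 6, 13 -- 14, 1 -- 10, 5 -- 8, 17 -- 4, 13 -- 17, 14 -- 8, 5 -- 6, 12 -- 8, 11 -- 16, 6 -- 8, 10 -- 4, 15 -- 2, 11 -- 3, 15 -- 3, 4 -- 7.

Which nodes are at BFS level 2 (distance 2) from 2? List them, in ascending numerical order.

3, 5, 9, 13, 14

Level 0: 2
Level 1: 15
Level 2: 3, 5, 9, 13, 14
Level 3: 6, 8, 10, 11, 12, 16, 17
Level 4: 1, 4, 7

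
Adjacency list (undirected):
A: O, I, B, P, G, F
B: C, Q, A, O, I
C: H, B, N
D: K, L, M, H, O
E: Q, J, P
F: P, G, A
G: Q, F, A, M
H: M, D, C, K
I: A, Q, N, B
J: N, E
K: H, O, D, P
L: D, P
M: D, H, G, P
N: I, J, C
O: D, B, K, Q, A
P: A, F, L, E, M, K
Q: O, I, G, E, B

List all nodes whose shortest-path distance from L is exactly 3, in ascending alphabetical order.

B, C, G, I, J, Q

Level 0: L
Level 1: D, P
Level 2: A, E, F, H, K, M, O
Level 3: B, C, G, I, J, Q
Level 4: N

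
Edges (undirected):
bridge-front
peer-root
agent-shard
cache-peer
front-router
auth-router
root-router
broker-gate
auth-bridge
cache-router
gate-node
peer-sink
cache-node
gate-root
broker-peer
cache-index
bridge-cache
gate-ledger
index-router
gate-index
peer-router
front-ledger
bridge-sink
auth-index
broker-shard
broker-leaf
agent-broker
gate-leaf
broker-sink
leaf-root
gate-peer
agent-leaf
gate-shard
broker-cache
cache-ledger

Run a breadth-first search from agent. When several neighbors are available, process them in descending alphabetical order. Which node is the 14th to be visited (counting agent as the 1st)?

bridge

Visit agent; enqueue shard, leaf, broker → queue [shard, leaf, broker]
Visit shard; enqueue gate → queue [leaf, broker, gate]
Visit leaf; enqueue root → queue [broker, gate, root]
Visit broker; enqueue sink, peer, cache → queue [gate, root, sink, peer, cache]
Visit gate; enqueue node, ledger, index → queue [root, sink, peer, cache, node, ledger, index]
Visit root; enqueue router → queue [sink, peer, cache, node, ledger, index, router]
Visit sink; enqueue bridge → queue [peer, cache, node, ledger, index, router, bridge]
Visit peer → queue [cache, node, ledger, index, router, bridge]
Visit cache → queue [node, ledger, index, router, bridge]
Visit node → queue [ledger, index, router, bridge]
Visit ledger; enqueue front → queue [index, router, bridge, front]
Visit index; enqueue auth → queue [router, bridge, front, auth]
Visit router → queue [bridge, front, auth]
Visit bridge → queue [front, auth]
Visit front → queue [auth]
Visit auth → queue []

Visit order: agent, shard, leaf, broker, gate, root, sink, peer, cache, node, ledger, index, router, bridge, front, auth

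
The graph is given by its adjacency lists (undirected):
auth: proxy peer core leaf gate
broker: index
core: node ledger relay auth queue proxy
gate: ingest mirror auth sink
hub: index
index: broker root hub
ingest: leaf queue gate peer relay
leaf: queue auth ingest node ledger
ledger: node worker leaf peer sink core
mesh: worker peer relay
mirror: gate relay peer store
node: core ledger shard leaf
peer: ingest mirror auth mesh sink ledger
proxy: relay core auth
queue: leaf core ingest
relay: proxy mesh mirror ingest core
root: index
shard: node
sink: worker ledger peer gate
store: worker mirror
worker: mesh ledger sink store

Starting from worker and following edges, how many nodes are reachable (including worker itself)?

17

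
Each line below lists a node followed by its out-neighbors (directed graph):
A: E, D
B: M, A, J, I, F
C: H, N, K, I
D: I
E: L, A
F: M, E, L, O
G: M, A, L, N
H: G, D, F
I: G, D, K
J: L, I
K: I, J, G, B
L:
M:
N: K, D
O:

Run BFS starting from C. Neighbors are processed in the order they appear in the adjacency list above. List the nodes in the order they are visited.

C → H → N → K → I → G → D → F → J → B → M → A → L → E → O

Visit C; enqueue H, N, K, I → queue [H, N, K, I]
Visit H; enqueue G, D, F → queue [N, K, I, G, D, F]
Visit N → queue [K, I, G, D, F]
Visit K; enqueue J, B → queue [I, G, D, F, J, B]
Visit I → queue [G, D, F, J, B]
Visit G; enqueue M, A, L → queue [D, F, J, B, M, A, L]
Visit D → queue [F, J, B, M, A, L]
Visit F; enqueue E, O → queue [J, B, M, A, L, E, O]
Visit J → queue [B, M, A, L, E, O]
Visit B → queue [M, A, L, E, O]
Visit M → queue [A, L, E, O]
Visit A → queue [L, E, O]
Visit L → queue [E, O]
Visit E → queue [O]
Visit O → queue []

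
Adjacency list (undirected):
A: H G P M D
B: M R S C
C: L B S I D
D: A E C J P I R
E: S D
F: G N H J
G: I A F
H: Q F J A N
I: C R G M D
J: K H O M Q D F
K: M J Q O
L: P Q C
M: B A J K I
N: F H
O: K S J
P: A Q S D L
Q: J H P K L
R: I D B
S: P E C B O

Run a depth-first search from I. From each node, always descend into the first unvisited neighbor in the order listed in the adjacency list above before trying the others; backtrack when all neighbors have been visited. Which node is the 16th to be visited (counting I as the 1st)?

O

Visit I
I → C
C → L
L → P
P → A
A → H
H → Q
Q → J
J → K
K → M
M → B
B → R
R → D
D → E
E → S
S → O
J → F
F → G
F → N

Visit order: I, C, L, P, A, H, Q, J, K, M, B, R, D, E, S, O, F, G, N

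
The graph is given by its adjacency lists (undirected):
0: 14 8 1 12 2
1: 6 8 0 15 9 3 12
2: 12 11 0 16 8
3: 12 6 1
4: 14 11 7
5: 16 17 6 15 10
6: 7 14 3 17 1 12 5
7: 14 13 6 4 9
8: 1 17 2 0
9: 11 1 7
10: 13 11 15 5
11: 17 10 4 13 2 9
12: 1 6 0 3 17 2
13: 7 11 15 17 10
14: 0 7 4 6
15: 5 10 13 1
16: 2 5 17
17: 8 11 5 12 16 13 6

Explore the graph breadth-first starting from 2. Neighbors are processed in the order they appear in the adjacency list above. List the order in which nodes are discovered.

2 12 11 0 16 8 1 6 3 17 10 4 13 9 14 5 15 7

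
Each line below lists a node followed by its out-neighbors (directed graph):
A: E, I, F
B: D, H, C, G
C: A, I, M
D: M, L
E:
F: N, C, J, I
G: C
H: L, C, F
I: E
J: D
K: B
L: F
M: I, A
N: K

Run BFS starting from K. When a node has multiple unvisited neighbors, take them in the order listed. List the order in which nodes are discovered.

Visit K; enqueue B → queue [B]
Visit B; enqueue D, H, C, G → queue [D, H, C, G]
Visit D; enqueue M, L → queue [H, C, G, M, L]
Visit H; enqueue F → queue [C, G, M, L, F]
Visit C; enqueue A, I → queue [G, M, L, F, A, I]
Visit G → queue [M, L, F, A, I]
Visit M → queue [L, F, A, I]
Visit L → queue [F, A, I]
Visit F; enqueue N, J → queue [A, I, N, J]
Visit A; enqueue E → queue [I, N, J, E]
Visit I → queue [N, J, E]
Visit N → queue [J, E]
Visit J → queue [E]
Visit E → queue []

K → B → D → H → C → G → M → L → F → A → I → N → J → E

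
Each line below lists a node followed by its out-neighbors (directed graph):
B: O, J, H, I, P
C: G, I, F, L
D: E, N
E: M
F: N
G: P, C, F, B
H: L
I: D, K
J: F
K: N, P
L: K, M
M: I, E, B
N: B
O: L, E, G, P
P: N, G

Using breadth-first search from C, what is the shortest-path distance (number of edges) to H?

Level 0: C
Level 1: F, G, I, L
Level 2: B, D, K, M, N, P
Level 3: E, H, J, O
H first appears at level 3.

3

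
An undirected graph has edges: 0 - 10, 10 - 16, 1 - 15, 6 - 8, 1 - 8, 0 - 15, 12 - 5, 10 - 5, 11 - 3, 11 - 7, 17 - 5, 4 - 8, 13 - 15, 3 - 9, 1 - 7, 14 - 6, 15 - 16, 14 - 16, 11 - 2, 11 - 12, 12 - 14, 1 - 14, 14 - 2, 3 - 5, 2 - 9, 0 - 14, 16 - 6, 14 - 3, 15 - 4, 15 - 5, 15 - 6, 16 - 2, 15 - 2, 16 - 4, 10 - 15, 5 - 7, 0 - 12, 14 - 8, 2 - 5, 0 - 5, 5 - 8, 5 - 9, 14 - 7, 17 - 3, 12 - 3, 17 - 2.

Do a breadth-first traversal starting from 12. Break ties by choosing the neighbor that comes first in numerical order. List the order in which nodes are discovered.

12 0 3 5 11 14 10 15 9 17 2 7 8 1 6 16 4 13

Visit 12; enqueue 0, 3, 5, 11, 14 → queue [0, 3, 5, 11, 14]
Visit 0; enqueue 10, 15 → queue [3, 5, 11, 14, 10, 15]
Visit 3; enqueue 9, 17 → queue [5, 11, 14, 10, 15, 9, 17]
Visit 5; enqueue 2, 7, 8 → queue [11, 14, 10, 15, 9, 17, 2, 7, 8]
Visit 11 → queue [14, 10, 15, 9, 17, 2, 7, 8]
Visit 14; enqueue 1, 6, 16 → queue [10, 15, 9, 17, 2, 7, 8, 1, 6, 16]
Visit 10 → queue [15, 9, 17, 2, 7, 8, 1, 6, 16]
Visit 15; enqueue 4, 13 → queue [9, 17, 2, 7, 8, 1, 6, 16, 4, 13]
Visit 9 → queue [17, 2, 7, 8, 1, 6, 16, 4, 13]
Visit 17 → queue [2, 7, 8, 1, 6, 16, 4, 13]
Visit 2 → queue [7, 8, 1, 6, 16, 4, 13]
Visit 7 → queue [8, 1, 6, 16, 4, 13]
Visit 8 → queue [1, 6, 16, 4, 13]
Visit 1 → queue [6, 16, 4, 13]
Visit 6 → queue [16, 4, 13]
Visit 16 → queue [4, 13]
Visit 4 → queue [13]
Visit 13 → queue []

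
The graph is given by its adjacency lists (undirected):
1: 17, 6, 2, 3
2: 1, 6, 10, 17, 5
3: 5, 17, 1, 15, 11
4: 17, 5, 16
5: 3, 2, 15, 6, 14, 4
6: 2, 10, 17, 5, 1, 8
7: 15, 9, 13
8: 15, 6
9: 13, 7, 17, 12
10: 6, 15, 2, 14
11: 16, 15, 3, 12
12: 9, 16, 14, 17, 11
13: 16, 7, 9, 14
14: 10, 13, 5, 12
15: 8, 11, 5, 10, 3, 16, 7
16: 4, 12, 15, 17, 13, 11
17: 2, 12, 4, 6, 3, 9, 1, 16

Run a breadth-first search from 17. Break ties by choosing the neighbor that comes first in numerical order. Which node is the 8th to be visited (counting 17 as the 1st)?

12

Visit 17; enqueue 1, 2, 3, 4, 6, 9, 12, 16 → queue [1, 2, 3, 4, 6, 9, 12, 16]
Visit 1 → queue [2, 3, 4, 6, 9, 12, 16]
Visit 2; enqueue 5, 10 → queue [3, 4, 6, 9, 12, 16, 5, 10]
Visit 3; enqueue 11, 15 → queue [4, 6, 9, 12, 16, 5, 10, 11, 15]
Visit 4 → queue [6, 9, 12, 16, 5, 10, 11, 15]
Visit 6; enqueue 8 → queue [9, 12, 16, 5, 10, 11, 15, 8]
Visit 9; enqueue 7, 13 → queue [12, 16, 5, 10, 11, 15, 8, 7, 13]
Visit 12; enqueue 14 → queue [16, 5, 10, 11, 15, 8, 7, 13, 14]
Visit 16 → queue [5, 10, 11, 15, 8, 7, 13, 14]
Visit 5 → queue [10, 11, 15, 8, 7, 13, 14]
Visit 10 → queue [11, 15, 8, 7, 13, 14]
Visit 11 → queue [15, 8, 7, 13, 14]
Visit 15 → queue [8, 7, 13, 14]
Visit 8 → queue [7, 13, 14]
Visit 7 → queue [13, 14]
Visit 13 → queue [14]
Visit 14 → queue []

Visit order: 17, 1, 2, 3, 4, 6, 9, 12, 16, 5, 10, 11, 15, 8, 7, 13, 14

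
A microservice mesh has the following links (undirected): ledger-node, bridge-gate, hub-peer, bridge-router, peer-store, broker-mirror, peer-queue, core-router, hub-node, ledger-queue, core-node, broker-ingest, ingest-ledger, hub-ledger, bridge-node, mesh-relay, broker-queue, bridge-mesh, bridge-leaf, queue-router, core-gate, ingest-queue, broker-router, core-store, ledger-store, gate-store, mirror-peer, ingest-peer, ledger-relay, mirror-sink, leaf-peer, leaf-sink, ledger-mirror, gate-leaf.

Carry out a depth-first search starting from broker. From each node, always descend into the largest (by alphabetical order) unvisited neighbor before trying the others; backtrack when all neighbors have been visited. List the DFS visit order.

Visit broker
broker → router
router → queue
queue → peer
peer → store
store → ledger
ledger → relay
relay → mesh
mesh → bridge
bridge → node
node → hub
node → core
core → gate
gate → leaf
leaf → sink
sink → mirror
ledger → ingest

broker → router → queue → peer → store → ledger → relay → mesh → bridge → node → hub → core → gate → leaf → sink → mirror → ingest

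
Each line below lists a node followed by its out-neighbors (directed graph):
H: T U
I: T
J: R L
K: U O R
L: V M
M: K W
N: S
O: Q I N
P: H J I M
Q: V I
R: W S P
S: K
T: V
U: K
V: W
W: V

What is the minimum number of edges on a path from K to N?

Level 0: K
Level 1: O, R, U
Level 2: I, N, P, Q, S, W
Level 3: H, J, M, T, V
Level 4: L
N first appears at level 2.

2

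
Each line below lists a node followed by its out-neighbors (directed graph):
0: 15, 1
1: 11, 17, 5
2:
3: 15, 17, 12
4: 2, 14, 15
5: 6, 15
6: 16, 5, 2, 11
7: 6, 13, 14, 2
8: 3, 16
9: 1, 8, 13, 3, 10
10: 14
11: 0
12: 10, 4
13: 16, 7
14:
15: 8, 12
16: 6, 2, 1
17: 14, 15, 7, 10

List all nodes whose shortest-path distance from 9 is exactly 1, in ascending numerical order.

Level 0: 9
Level 1: 1, 3, 8, 10, 13
Level 2: 5, 7, 11, 12, 14, 15, 16, 17
Level 3: 0, 2, 4, 6

1, 3, 8, 10, 13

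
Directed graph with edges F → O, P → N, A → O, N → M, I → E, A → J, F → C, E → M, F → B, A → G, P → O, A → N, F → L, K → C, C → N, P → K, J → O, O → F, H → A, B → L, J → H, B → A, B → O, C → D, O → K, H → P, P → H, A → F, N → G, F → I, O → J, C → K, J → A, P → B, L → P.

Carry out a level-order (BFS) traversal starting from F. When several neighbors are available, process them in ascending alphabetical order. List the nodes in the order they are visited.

F B C I L O A D K N E P J G M H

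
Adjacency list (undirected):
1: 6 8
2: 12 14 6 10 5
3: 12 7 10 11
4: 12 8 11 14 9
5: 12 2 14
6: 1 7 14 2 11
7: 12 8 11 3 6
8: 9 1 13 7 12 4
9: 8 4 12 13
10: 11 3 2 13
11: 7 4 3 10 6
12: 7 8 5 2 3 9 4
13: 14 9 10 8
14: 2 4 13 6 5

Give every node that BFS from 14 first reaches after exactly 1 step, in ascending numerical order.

2, 4, 5, 6, 13

Level 0: 14
Level 1: 2, 4, 5, 6, 13
Level 2: 1, 7, 8, 9, 10, 11, 12
Level 3: 3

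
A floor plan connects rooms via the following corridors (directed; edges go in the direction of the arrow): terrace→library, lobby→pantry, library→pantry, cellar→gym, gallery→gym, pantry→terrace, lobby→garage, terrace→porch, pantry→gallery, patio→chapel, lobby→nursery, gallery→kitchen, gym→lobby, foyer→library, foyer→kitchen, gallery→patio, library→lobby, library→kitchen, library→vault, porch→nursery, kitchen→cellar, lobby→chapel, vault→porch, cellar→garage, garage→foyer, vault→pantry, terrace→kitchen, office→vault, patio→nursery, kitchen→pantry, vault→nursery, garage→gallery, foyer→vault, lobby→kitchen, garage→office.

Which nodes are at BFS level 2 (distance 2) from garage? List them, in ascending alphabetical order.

Level 0: garage
Level 1: foyer, gallery, office
Level 2: gym, kitchen, library, patio, vault
Level 3: cellar, chapel, lobby, nursery, pantry, porch
Level 4: terrace

gym, kitchen, library, patio, vault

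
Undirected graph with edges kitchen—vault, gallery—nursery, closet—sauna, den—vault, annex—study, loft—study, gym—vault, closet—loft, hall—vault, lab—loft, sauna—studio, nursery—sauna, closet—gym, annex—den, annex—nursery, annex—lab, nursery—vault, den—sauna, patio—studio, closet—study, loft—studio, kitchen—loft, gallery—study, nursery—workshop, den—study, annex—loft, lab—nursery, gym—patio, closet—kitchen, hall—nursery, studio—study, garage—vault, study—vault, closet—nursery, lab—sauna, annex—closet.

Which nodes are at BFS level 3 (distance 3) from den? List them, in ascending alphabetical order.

patio, workshop

Level 0: den
Level 1: annex, sauna, study, vault
Level 2: closet, gallery, garage, gym, hall, kitchen, lab, loft, nursery, studio
Level 3: patio, workshop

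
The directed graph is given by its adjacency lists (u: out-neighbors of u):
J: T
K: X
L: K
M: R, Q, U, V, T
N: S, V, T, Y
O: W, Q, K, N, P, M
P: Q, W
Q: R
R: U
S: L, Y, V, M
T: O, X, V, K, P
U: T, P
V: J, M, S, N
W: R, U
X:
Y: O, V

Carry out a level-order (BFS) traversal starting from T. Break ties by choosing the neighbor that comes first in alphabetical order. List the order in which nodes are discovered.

T, K, O, P, V, X, M, N, Q, W, J, S, R, U, Y, L

Visit T; enqueue K, O, P, V, X → queue [K, O, P, V, X]
Visit K → queue [O, P, V, X]
Visit O; enqueue M, N, Q, W → queue [P, V, X, M, N, Q, W]
Visit P → queue [V, X, M, N, Q, W]
Visit V; enqueue J, S → queue [X, M, N, Q, W, J, S]
Visit X → queue [M, N, Q, W, J, S]
Visit M; enqueue R, U → queue [N, Q, W, J, S, R, U]
Visit N; enqueue Y → queue [Q, W, J, S, R, U, Y]
Visit Q → queue [W, J, S, R, U, Y]
Visit W → queue [J, S, R, U, Y]
Visit J → queue [S, R, U, Y]
Visit S; enqueue L → queue [R, U, Y, L]
Visit R → queue [U, Y, L]
Visit U → queue [Y, L]
Visit Y → queue [L]
Visit L → queue []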